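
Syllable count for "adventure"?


Word: "adventure"
Syllable breakdown: ad / ven / ture
Counting: 3 parts
= 3 syllables


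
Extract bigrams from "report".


Word: "report" (length 6)
Number of bigrams = 6 - 2 + 1 = 5
  Position 0: "re"
  Position 1: "ep"
  Position 2: "po"
  Position 3: "or"
  Position 4: "rt"
Bigrams = "re", "ep", "po", "or", "rt"


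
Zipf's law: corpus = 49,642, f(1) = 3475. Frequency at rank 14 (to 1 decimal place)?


Zipf's law: f(r) = f(1) / r
f(1) = 3475
f(14) = 3475 / 14
= 248.2 occurrences


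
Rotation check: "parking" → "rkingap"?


Word: "parking", Candidate: "rkingap"
Method: check if candidate is substring of word+word
"parkingparking" contains "rkingap"? No
Is rotation = No


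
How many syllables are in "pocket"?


Word: "pocket"
Syllable breakdown: pock / et
Counting: 2 parts
= 2 syllables


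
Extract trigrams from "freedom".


Word: "freedom" (length 7)
Number of trigrams = 7 - 3 + 1 = 5
  Position 0: "fre"
  Position 1: "ree"
  Position 2: "eed"
  Position 3: "edo"
  Position 4: "dom"
Trigrams = "fre", "ree", "eed", "edo", "dom"


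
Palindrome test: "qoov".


Word: "qoov"
Reversed: "vooq"
Forward == Backward? qoov != vooq
Palindrome = No


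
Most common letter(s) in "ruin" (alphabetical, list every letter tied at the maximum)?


Word: "ruin"
Letter counts:
  'i': 1
  'n': 1
  'r': 1
  'u': 1
Maximum count = 1
Most frequent = 'i', 'n', 'r', 'u' (1 time each)


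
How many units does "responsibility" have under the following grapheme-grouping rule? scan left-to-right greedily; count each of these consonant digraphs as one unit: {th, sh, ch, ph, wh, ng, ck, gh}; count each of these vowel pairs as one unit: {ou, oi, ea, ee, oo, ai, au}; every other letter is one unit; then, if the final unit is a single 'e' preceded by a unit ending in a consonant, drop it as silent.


Word: "responsibility" (14 letters)
Left-to-right scan:
  [1] 'r' (letter)
  [2] 'e' (letter)
  [3] 's' (letter)
  [4] 'p' (letter)
  [5] 'o' (letter)
  [6] 'n' (letter)
  [7] 's' (letter)
  [8] 'i' (letter)
  [9] 'b' (letter)
  [10] 'i' (letter)
  [11] 'l' (letter)
  [12] 'i' (letter)
  [13] 't' (letter)
  [14] 'y' (letter)
Units from scan: 14
Sound units = 14 units


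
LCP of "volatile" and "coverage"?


Word 1: "volatile"
Word 2: "coverage"
Comparing from start:
  Pos 0: 'v' != 'c' (stop)
LCP = "" (length 0)


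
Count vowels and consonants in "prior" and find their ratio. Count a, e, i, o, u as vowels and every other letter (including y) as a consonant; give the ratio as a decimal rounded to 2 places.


Word: "prior"
Vowels (a,e,i,o,u): 2
Consonants: 3
Ratio = 2/3
= 0.67


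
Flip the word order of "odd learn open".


Original: "odd learn open"
Words (1..n): odd | learn | open
Reversed (n..1): open | learn | odd
Result = "open learn odd"


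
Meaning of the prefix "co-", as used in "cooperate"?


Prefix: co-
Example: cooperate = co- + operate
Meaning = together


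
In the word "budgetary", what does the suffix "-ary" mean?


Suffix: -ary
Example: budgetary (budget + -ary)
Meaning = relating to


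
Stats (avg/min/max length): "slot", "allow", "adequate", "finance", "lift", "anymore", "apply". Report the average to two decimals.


Lengths: "slot"=4, "allow"=5, "adequate"=8, "finance"=7, "lift"=4, "anymore"=7, "apply"=5
Sum = 40, Count = 7
Average = 40/7 = 5.71
= avg=5.71, min=4, max=8


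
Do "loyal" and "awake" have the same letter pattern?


Pattern of "loyal": [0, 1, 2, 3, 0]
Pattern of "awake": [0, 1, 0, 2, 3]
Patterns do not match
Same pattern = No


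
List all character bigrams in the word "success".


Word: "success" (length 7)
Number of bigrams = 7 - 2 + 1 = 6
  Position 0: "su"
  Position 1: "uc"
  Position 2: "cc"
  Position 3: "ce"
  Position 4: "es"
  Position 5: "ss"
Bigrams = "su", "uc", "cc", "ce", "es", "ss"


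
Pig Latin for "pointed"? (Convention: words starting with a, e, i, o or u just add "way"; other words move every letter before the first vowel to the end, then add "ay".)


Word: "pointed"
Starts with consonant(s) → move to end, add 'ay'
Consonant cluster: "p"
Pig Latin = "ointedpay"


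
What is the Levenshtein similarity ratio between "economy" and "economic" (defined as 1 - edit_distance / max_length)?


Word 1: "economy" (length 7)
Word 2: "economic" (length 8)
One optimal edit sequence:
  1. keep 'e'
  2. keep 'c'
  3. keep 'o'
  4. keep 'n'
  5. keep 'o'
  6. keep 'm'
  7. insert 'i'  (+1)
  8. substitute 'y' -> 'c'  (+1)
Edit distance = 2
Max length = max(7, 8) = 8
Similarity = 1 - 2/8
= 0.7500


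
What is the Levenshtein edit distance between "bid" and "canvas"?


Word 1: "bid" (length 3)
Word 2: "canvas" (length 6)
One optimal edit sequence (insert/delete/substitute each cost 1):
  1. insert 'c'  (+1)
  2. insert 'a'  (+1)
  3. insert 'n'  (+1)
  4. substitute 'b' -> 'v'  (+1)
  5. substitute 'i' -> 'a'  (+1)
  6. substitute 'd' -> 's'  (+1)
Total edit operations: 6
Edit distance = 6


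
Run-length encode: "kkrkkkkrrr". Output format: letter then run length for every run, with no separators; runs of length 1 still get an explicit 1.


String: "kkrkkkkrrr"
Scanning for consecutive runs:
  'k' x 2
  'r' x 1
  'k' x 4
  'r' x 3
RLE = "k2r1k4r3"


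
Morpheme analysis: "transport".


Word: "transport"
Morphemes: trans- | port
Each morpheme carries meaning
= 2 morphemes


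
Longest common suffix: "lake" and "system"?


Word 1: "lake"
Word 2: "system"
Comparing from end:
  Pos -1: 'e' != 'm' (stop)
LCS = "" (length 0)


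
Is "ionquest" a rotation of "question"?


Word: "question", Candidate: "ionquest"
Method: check if candidate is substring of word+word
"questionquestion" contains "ionquest"? Yes
Is rotation = Yes


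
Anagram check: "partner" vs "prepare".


Word 1: "partner" → sorted: aenprrt
Word 2: "prepare" → sorted: aeepprr
Same letters? aenprrt != aeepprr
Anagram = No


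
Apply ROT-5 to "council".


Word: "council"
Shift: 5
Each letter → (letter + shift) mod 26:
  'c' (2) + 5 = 7 → 'h'
  'o' (14) + 5 = 19 → 't'
  'u' (20) + 5 = 25 → 'z'
  'n' (13) + 5 = 18 → 's'
  'c' (2) + 5 = 7 → 'h'
  'i' (8) + 5 = 13 → 'n'
  'l' (11) + 5 = 16 → 'q'
Result = "htzshnq"


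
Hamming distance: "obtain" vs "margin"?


Comparing character by character (same length = 6):
  Pos 0: 'o' vs 'm' !=
  Pos 1: 'b' vs 'a' !=
  Pos 2: 't' vs 'r' !=
  Pos 3: 'a' vs 'g' !=
  Pos 4: 'i' vs 'i' =
  Pos 5: 'n' vs 'n' =
Hamming distance = 4


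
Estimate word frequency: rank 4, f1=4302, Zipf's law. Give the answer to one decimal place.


Zipf's law: f(r) = f(1) / r
f(1) = 4302
f(4) = 4302 / 4
= 1075.5 occurrences


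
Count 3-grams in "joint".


Word: "joint" (length 5)
Number of 3-grams = length - 3 + 1 = 5 - 3 + 1
= 3


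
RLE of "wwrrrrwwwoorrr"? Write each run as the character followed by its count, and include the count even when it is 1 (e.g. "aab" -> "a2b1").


String: "wwrrrrwwwoorrr"
Scanning for consecutive runs:
  'w' x 2
  'r' x 4
  'w' x 3
  'o' x 2
  'r' x 3
RLE = "w2r4w3o2r3"


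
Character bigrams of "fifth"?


Word: "fifth" (length 5)
Number of bigrams = 5 - 2 + 1 = 4
  Position 0: "fi"
  Position 1: "if"
  Position 2: "ft"
  Position 3: "th"
Bigrams = "fi", "if", "ft", "th"


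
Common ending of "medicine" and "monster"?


Word 1: "medicine"
Word 2: "monster"
Comparing from end:
  Pos -1: 'e' != 'r' (stop)
LCS = "" (length 0)


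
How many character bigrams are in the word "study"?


Word: "study" (length 5)
Number of 2-grams = length - 2 + 1 = 5 - 2 + 1
= 4


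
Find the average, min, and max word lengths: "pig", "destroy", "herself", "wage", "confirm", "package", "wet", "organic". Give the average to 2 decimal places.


Lengths: "pig"=3, "destroy"=7, "herself"=7, "wage"=4, "confirm"=7, "package"=7, "wet"=3, "organic"=7
Sum = 45, Count = 8
Average = 45/8 = 5.63
= avg=5.63, min=3, max=7


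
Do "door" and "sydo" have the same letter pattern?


Pattern of "door": [0, 1, 1, 2]
Pattern of "sydo": [0, 1, 2, 3]
Patterns do not match
Same pattern = No


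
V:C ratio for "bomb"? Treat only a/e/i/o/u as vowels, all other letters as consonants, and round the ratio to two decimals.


Word: "bomb"
Vowels (a,e,i,o,u): 1
Consonants: 3
Ratio = 1/3
= 0.33


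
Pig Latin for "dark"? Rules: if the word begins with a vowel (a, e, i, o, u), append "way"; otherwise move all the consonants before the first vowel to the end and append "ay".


Word: "dark"
Starts with consonant(s) → move to end, add 'ay'
Consonant cluster: "d"
Pig Latin = "arkday"


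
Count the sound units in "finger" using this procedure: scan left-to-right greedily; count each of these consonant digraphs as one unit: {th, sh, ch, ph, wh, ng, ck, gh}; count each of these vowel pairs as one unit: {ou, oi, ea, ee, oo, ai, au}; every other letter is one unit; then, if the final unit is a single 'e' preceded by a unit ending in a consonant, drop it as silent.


Word: "finger" (6 letters)
Left-to-right scan:
  (1) 'f' (letter)
  (2) 'i' (letter)
  (3) 'ng' (digraph)
  (4) 'e' (letter)
  (5) 'r' (letter)
Units from scan: 5
Sound units = 5 units


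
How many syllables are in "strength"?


Word: "strength"
Syllable breakdown: strength
Counting: 1 part
= 1 syllable


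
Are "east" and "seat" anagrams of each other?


Word 1: "east" → sorted: aest
Word 2: "seat" → sorted: aest
Same letters? aest == aest
Anagram = Yes


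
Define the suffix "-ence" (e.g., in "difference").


Suffix: -ence
Example: difference = differ + -ence
Meaning = state of


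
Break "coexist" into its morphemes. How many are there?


Word: "coexist"
Morphemes: co- + exist
Each morpheme carries meaning
= 2 morphemes


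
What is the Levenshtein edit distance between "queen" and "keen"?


Word 1: "queen" (length 5)
Word 2: "keen" (length 4)
One optimal edit sequence (insert/delete/substitute each cost 1):
  1. delete 'q'  (+1)
  2. substitute 'u' -> 'k'  (+1)
  3. keep 'e'
  4. keep 'e'
  5. keep 'n'
Total edit operations: 2
Edit distance = 2


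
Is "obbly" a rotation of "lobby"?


Word: "lobby", Candidate: "obbly"
Method: check if candidate is substring of word+word
"lobbylobby" contains "obbly"? No
Is rotation = No


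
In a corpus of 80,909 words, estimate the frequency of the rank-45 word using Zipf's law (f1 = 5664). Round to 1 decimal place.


Zipf's law: f(r) = f(1) / r
f(1) = 5664
f(45) = 5664 / 45
= 125.9 occurrences


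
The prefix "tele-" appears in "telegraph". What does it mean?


Prefix: tele-
Example: telegraph (tele- + graph)
Meaning = distant


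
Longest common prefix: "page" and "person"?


Word 1: "page"
Word 2: "person"
Comparing from start:
  Pos 0: 'p' == 'p'
  Pos 1: 'a' != 'e' (stop)
LCP = "p" (length 1)


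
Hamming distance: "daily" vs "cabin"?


Comparing character by character (same length = 5):
  Pos 0: 'd' vs 'c' !=
  Pos 1: 'a' vs 'a' =
  Pos 2: 'i' vs 'b' !=
  Pos 3: 'l' vs 'i' !=
  Pos 4: 'y' vs 'n' !=
Hamming distance = 4


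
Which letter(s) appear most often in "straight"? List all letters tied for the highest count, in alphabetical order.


Word: "straight"
Letter counts:
  'a': 1
  'g': 1
  'h': 1
  'i': 1
  'r': 1
  's': 1
  't': 2
Maximum count = 2
Most frequent = 't' (2 times each)


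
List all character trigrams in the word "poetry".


Word: "poetry" (length 6)
Number of trigrams = 6 - 3 + 1 = 4
  Position 0: "poe"
  Position 1: "oet"
  Position 2: "etr"
  Position 3: "try"
Trigrams = "poe", "oet", "etr", "try"


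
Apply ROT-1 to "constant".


Word: "constant"
Shift: 1
Each letter → (letter + shift) mod 26:
  'c' (2) + 1 = 3 → 'd'
  'o' (14) + 1 = 15 → 'p'
  'n' (13) + 1 = 14 → 'o'
  's' (18) + 1 = 19 → 't'
  't' (19) + 1 = 20 → 'u'
  'a' (0) + 1 = 1 → 'b'
  'n' (13) + 1 = 14 → 'o'
  't' (19) + 1 = 20 → 'u'
Result = "dpotubou"


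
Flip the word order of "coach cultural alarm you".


Original: "coach cultural alarm you"
Words (1..n): coach | cultural | alarm | you
Reversed (n..1): you | alarm | cultural | coach
Result = "you alarm cultural coach"


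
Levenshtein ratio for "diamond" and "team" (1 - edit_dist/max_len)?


Word 1: "diamond" (length 7)
Word 2: "team" (length 4)
One optimal edit sequence:
  1. substitute 'd' -> 't'  (+1)
  2. substitute 'i' -> 'e'  (+1)
  3. keep 'a'
  4. keep 'm'
  5. delete 'o'  (+1)
  6. delete 'n'  (+1)
  7. delete 'd'  (+1)
Edit distance = 5
Max length = max(7, 4) = 7
Similarity = 1 - 5/7
= 0.2857


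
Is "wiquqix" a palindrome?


Word: "wiquqix"
Reversed: "xiquqiw"
Forward == Backward? wiquqix != xiquqiw
Palindrome = No


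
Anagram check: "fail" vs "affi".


Word 1: "fail" → sorted: afil
Word 2: "affi" → sorted: affi
Same letters? afil != affi
Anagram = No


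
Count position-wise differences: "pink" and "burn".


Comparing character by character (same length = 4):
  Pos 0: 'p' vs 'b' !=
  Pos 1: 'i' vs 'u' !=
  Pos 2: 'n' vs 'r' !=
  Pos 3: 'k' vs 'n' !=
Hamming distance = 4


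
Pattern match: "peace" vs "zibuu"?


Pattern of "peace": [0, 1, 2, 3, 1]
Pattern of "zibuu": [0, 1, 2, 3, 3]
Patterns do not match
Same pattern = No


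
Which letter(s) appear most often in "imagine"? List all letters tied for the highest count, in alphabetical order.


Word: "imagine"
Letter counts:
  'a': 1
  'e': 1
  'g': 1
  'i': 2
  'm': 1
  'n': 1
Maximum count = 2
Most frequent = 'i' (2 times each)


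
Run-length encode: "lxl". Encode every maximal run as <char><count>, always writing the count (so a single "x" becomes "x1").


String: "lxl"
Scanning for consecutive runs:
  'l' x 1
  'x' x 1
  'l' x 1
RLE = "l1x1l1"


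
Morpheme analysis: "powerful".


Word: "powerful"
Morphemes: power | -ful
Each morpheme carries meaning
= 2 morphemes


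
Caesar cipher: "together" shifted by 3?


Word: "together"
Shift: 3
Each letter → (letter + shift) mod 26:
  't' (19) + 3 = 22 → 'w'
  'o' (14) + 3 = 17 → 'r'
  'g' (6) + 3 = 9 → 'j'
  'e' (4) + 3 = 7 → 'h'
  't' (19) + 3 = 22 → 'w'
  'h' (7) + 3 = 10 → 'k'
  'e' (4) + 3 = 7 → 'h'
  'r' (17) + 3 = 20 → 'u'
Result = "wrjhwkhu"


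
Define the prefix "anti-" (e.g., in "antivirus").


Prefix: anti-
Example: antivirus = anti- + virus
Meaning = against


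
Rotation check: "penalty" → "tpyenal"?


Word: "penalty", Candidate: "tpyenal"
Method: check if candidate is substring of word+word
"penaltypenalty" contains "tpyenal"? No
Is rotation = No


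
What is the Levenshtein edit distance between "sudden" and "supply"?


Word 1: "sudden" (length 6)
Word 2: "supply" (length 6)
One optimal edit sequence (insert/delete/substitute each cost 1):
  1. keep 's'
  2. keep 'u'
  3. substitute 'd' -> 'p'  (+1)
  4. substitute 'd' -> 'p'  (+1)
  5. substitute 'e' -> 'l'  (+1)
  6. substitute 'n' -> 'y'  (+1)
Total edit operations: 4
Edit distance = 4


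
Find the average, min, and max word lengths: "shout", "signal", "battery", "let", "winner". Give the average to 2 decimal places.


Lengths: "shout"=5, "signal"=6, "battery"=7, "let"=3, "winner"=6
Sum = 27, Count = 5
Average = 27/5 = 5.40
= avg=5.40, min=3, max=7


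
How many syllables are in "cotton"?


Word: "cotton"
Syllable breakdown: cot | ton
Counting: 2 parts
= 2 syllables


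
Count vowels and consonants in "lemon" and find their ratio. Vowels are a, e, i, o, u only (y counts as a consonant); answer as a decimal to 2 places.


Word: "lemon"
Vowels (a,e,i,o,u): 2
Consonants: 3
Ratio = 2/3
= 0.67


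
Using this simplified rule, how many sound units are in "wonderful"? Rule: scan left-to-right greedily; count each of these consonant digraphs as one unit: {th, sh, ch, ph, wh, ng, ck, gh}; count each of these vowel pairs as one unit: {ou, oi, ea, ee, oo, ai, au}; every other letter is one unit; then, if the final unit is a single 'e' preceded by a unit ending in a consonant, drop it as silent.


Word: "wonderful" (9 letters)
Left-to-right scan:
  [1] 'w' (letter)
  [2] 'o' (letter)
  [3] 'n' (letter)
  [4] 'd' (letter)
  [5] 'e' (letter)
  [6] 'r' (letter)
  [7] 'f' (letter)
  [8] 'u' (letter)
  [9] 'l' (letter)
Units from scan: 9
Sound units = 9 units


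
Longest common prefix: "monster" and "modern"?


Word 1: "monster"
Word 2: "modern"
Comparing from start:
  Pos 0: 'm' == 'm'
  Pos 1: 'o' == 'o'
  Pos 2: 'n' != 'd' (stop)
LCP = "mo" (length 2)


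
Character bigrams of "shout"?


Word: "shout" (length 5)
Number of bigrams = 5 - 2 + 1 = 4
  Position 0: "sh"
  Position 1: "ho"
  Position 2: "ou"
  Position 3: "ut"
Bigrams = "sh", "ho", "ou", "ut"


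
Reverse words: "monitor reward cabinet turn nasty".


Original: "monitor reward cabinet turn nasty"
Words (1..n): monitor | reward | cabinet | turn | nasty
Reversed (n..1): nasty | turn | cabinet | reward | monitor
Result = "nasty turn cabinet reward monitor"


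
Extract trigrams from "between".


Word: "between" (length 7)
Number of trigrams = 7 - 3 + 1 = 5
  Position 0: "bet"
  Position 1: "etw"
  Position 2: "twe"
  Position 3: "wee"
  Position 4: "een"
Trigrams = "bet", "etw", "twe", "wee", "een"


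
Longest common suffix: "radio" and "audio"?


Word 1: "radio"
Word 2: "audio"
Comparing from end:
  Pos -1: 'o' == 'o'
  Pos -2: 'i' == 'i'
  Pos -3: 'd' == 'd'
  Pos -4: 'a' != 'u' (stop)
LCS = "dio" (length 3)


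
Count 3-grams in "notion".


Word: "notion" (length 6)
Number of 3-grams = length - 3 + 1 = 6 - 3 + 1
= 4


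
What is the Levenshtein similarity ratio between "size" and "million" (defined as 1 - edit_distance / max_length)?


Word 1: "size" (length 4)
Word 2: "million" (length 7)
One optimal edit sequence:
  1. insert 'm'  (+1)
  2. insert 'i'  (+1)
  3. insert 'l'  (+1)
  4. substitute 's' -> 'l'  (+1)
  5. keep 'i'
  6. substitute 'z' -> 'o'  (+1)
  7. substitute 'e' -> 'n'  (+1)
Edit distance = 6
Max length = max(4, 7) = 7
Similarity = 1 - 6/7
= 0.1429


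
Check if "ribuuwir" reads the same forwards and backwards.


Word: "ribuuwir"
Reversed: "riwuubir"
Forward == Backward? ribuuwir != riwuubir
Palindrome = No


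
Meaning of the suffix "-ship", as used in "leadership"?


Suffix: -ship
Example: leadership (leader + -ship)
Meaning = state / position


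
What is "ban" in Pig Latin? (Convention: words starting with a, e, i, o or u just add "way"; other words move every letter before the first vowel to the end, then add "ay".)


Word: "ban"
Starts with consonant(s) → move to end, add 'ay'
Consonant cluster: "b"
Pig Latin = "anbay"


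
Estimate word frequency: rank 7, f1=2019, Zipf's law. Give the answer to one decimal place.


Zipf's law: f(r) = f(1) / r
f(1) = 2019
f(7) = 2019 / 7
= 288.4 occurrences


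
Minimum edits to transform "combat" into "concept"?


Word 1: "combat" (length 6)
Word 2: "concept" (length 7)
One optimal edit sequence (insert/delete/substitute each cost 1):
  1. keep 'c'
  2. keep 'o'
  3. insert 'n'  (+1)
  4. substitute 'm' -> 'c'  (+1)
  5. substitute 'b' -> 'e'  (+1)
  6. substitute 'a' -> 'p'  (+1)
  7. keep 't'
Total edit operations: 4
Edit distance = 4


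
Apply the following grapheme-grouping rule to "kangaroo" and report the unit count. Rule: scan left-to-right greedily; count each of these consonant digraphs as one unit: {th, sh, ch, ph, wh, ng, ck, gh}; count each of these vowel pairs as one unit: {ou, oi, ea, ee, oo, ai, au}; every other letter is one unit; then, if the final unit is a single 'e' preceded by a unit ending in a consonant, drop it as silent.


Word: "kangaroo" (8 letters)
Left-to-right scan:
  (1) 'k' (letter)
  (2) 'a' (letter)
  (3) 'ng' (digraph)
  (4) 'a' (letter)
  (5) 'r' (letter)
  (6) 'oo' (vowel-pair)
Units from scan: 6
Sound units = 6 units


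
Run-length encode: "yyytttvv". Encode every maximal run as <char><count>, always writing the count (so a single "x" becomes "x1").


String: "yyytttvv"
Scanning for consecutive runs:
  'y' x 3
  't' x 3
  'v' x 2
RLE = "y3t3v2"


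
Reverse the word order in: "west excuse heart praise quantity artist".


Original: "west excuse heart praise quantity artist"
Words (1..n): west | excuse | heart | praise | quantity | artist
Reversed (n..1): artist | quantity | praise | heart | excuse | west
Result = "artist quantity praise heart excuse west"


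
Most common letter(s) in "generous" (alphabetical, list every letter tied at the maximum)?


Word: "generous"
Letter counts:
  'e': 2
  'g': 1
  'n': 1
  'o': 1
  'r': 1
  's': 1
  'u': 1
Maximum count = 2
Most frequent = 'e' (2 times each)


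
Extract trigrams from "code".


Word: "code" (length 4)
Number of trigrams = 4 - 3 + 1 = 2
  Position 0: "cod"
  Position 1: "ode"
Trigrams = "cod", "ode"


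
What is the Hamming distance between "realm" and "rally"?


Comparing character by character (same length = 5):
  Pos 0: 'r' vs 'r' =
  Pos 1: 'e' vs 'a' !=
  Pos 2: 'a' vs 'l' !=
  Pos 3: 'l' vs 'l' =
  Pos 4: 'm' vs 'y' !=
Hamming distance = 3


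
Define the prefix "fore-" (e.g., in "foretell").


Prefix: fore-
Example: foretell (fore- + tell)
Meaning = before


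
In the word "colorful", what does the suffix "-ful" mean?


Suffix: -ful
Example: colorful (color + -ful)
Meaning = full of


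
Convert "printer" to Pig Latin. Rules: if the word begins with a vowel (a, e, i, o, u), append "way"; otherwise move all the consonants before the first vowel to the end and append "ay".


Word: "printer"
Starts with consonant(s) → move to end, add 'ay'
Consonant cluster: "pr"
Pig Latin = "interpray"


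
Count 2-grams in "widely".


Word: "widely" (length 6)
Number of 2-grams = length - 2 + 1 = 6 - 2 + 1
= 5


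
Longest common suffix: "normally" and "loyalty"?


Word 1: "normally"
Word 2: "loyalty"
Comparing from end:
  Pos -1: 'y' == 'y'
  Pos -2: 'l' != 't' (stop)
LCS = "y" (length 1)


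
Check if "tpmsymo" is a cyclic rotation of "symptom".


Word: "symptom", Candidate: "tpmsymo"
Method: check if candidate is substring of word+word
"symptomsymptom" contains "tpmsymo"? No
Is rotation = No


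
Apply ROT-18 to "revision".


Word: "revision"
Shift: 18
Each letter → (letter + shift) mod 26:
  'r' (17) + 18 = 9 → 'j'
  'e' (4) + 18 = 22 → 'w'
  'v' (21) + 18 = 13 → 'n'
  'i' (8) + 18 = 0 → 'a'
  's' (18) + 18 = 10 → 'k'
  'i' (8) + 18 = 0 → 'a'
  'o' (14) + 18 = 6 → 'g'
  'n' (13) + 18 = 5 → 'f'
Result = "jwnakagf"


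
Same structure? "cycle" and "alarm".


Pattern of "cycle": [0, 1, 0, 2, 3]
Pattern of "alarm": [0, 1, 0, 2, 3]
Patterns match
Same pattern = Yes


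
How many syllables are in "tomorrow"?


Word: "tomorrow"
Syllable breakdown: to · mor · row
Counting: 3 parts
= 3 syllables


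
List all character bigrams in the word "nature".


Word: "nature" (length 6)
Number of bigrams = 6 - 2 + 1 = 5
  Position 0: "na"
  Position 1: "at"
  Position 2: "tu"
  Position 3: "ur"
  Position 4: "re"
Bigrams = "na", "at", "tu", "ur", "re"


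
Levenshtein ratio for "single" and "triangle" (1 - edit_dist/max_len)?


Word 1: "single" (length 6)
Word 2: "triangle" (length 8)
One optimal edit sequence:
  1. insert 't'  (+1)
  2. substitute 's' -> 'r'  (+1)
  3. keep 'i'
  4. insert 'a'  (+1)
  5. keep 'n'
  6. keep 'g'
  7. keep 'l'
  8. keep 'e'
Edit distance = 3
Max length = max(6, 8) = 8
Similarity = 1 - 3/8
= 0.6250


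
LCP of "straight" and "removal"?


Word 1: "straight"
Word 2: "removal"
Comparing from start:
  Pos 0: 's' != 'r' (stop)
LCP = "" (length 0)


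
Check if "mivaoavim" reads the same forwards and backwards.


Word: "mivaoavim"
Reversed: "mivaoavim"
Forward == Backward? mivaoavim == mivaoavim
Palindrome = Yes


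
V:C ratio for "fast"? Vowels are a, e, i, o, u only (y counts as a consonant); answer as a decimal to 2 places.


Word: "fast"
Vowels (a,e,i,o,u): 1
Consonants: 3
Ratio = 1/3
= 0.33


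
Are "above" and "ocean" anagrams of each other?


Word 1: "above" → sorted: abeov
Word 2: "ocean" → sorted: aceno
Same letters? abeov != aceno
Anagram = No


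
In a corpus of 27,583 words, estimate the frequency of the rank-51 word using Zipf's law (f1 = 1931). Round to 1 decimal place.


Zipf's law: f(r) = f(1) / r
f(1) = 1931
f(51) = 1931 / 51
= 37.9 occurrences


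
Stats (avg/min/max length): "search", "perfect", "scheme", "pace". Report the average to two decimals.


Lengths: "search"=6, "perfect"=7, "scheme"=6, "pace"=4
Sum = 23, Count = 4
Average = 23/4 = 5.75
= avg=5.75, min=4, max=7


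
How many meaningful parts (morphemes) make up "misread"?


Word: "misread"
Morphemes: mis- + read
Each morpheme carries meaning
= 2 morphemes


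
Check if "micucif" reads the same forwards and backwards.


Word: "micucif"
Reversed: "ficucim"
Forward == Backward? micucif != ficucim
Palindrome = No


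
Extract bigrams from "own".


Word: "own" (length 3)
Number of bigrams = 3 - 2 + 1 = 2
  Position 0: "ow"
  Position 1: "wn"
Bigrams = "ow", "wn"


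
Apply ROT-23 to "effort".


Word: "effort"
Shift: 23
Each letter → (letter + shift) mod 26:
  'e' (4) + 23 = 1 → 'b'
  'f' (5) + 23 = 2 → 'c'
  'f' (5) + 23 = 2 → 'c'
  'o' (14) + 23 = 11 → 'l'
  'r' (17) + 23 = 14 → 'o'
  't' (19) + 23 = 16 → 'q'
Result = "bccloq"


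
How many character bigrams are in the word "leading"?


Word: "leading" (length 7)
Number of 2-grams = length - 2 + 1 = 7 - 2 + 1
= 6


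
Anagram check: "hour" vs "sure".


Word 1: "hour" → sorted: horu
Word 2: "sure" → sorted: ersu
Same letters? horu != ersu
Anagram = No


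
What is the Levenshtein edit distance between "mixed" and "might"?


Word 1: "mixed" (length 5)
Word 2: "might" (length 5)
One optimal edit sequence (insert/delete/substitute each cost 1):
  1. keep 'm'
  2. keep 'i'
  3. substitute 'x' -> 'g'  (+1)
  4. substitute 'e' -> 'h'  (+1)
  5. substitute 'd' -> 't'  (+1)
Total edit operations: 3
Edit distance = 3


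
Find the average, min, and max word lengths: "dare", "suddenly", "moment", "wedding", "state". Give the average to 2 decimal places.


Lengths: "dare"=4, "suddenly"=8, "moment"=6, "wedding"=7, "state"=5
Sum = 30, Count = 5
Average = 30/5 = 6.00
= avg=6.00, min=4, max=8


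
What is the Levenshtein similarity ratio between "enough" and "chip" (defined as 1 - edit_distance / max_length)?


Word 1: "enough" (length 6)
Word 2: "chip" (length 4)
One optimal edit sequence:
  1. delete 'e'  (+1)
  2. delete 'n'  (+1)
  3. substitute 'o' -> 'c'  (+1)
  4. substitute 'u' -> 'h'  (+1)
  5. substitute 'g' -> 'i'  (+1)
  6. substitute 'h' -> 'p'  (+1)
Edit distance = 6
Max length = max(6, 4) = 6
Similarity = 1 - 6/6
= 0.0000


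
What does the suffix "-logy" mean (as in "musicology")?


Suffix: -logy
As in: musicology -> music + -logy, with a spelling change
Meaning = study of


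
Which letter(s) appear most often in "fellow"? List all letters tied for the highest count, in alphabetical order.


Word: "fellow"
Letter counts:
  'e': 1
  'f': 1
  'l': 2
  'o': 1
  'w': 1
Maximum count = 2
Most frequent = 'l' (2 times each)


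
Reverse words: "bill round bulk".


Original: "bill round bulk"
Words (1..n): bill | round | bulk
Reversed (n..1): bulk | round | bill
Result = "bulk round bill"


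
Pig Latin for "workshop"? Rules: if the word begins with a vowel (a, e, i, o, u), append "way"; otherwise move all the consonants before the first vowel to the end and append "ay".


Word: "workshop"
Starts with consonant(s) → move to end, add 'ay'
Consonant cluster: "w"
Pig Latin = "orkshopway"


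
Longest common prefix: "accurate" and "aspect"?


Word 1: "accurate"
Word 2: "aspect"
Comparing from start:
  Pos 0: 'a' == 'a'
  Pos 1: 'c' != 's' (stop)
LCP = "a" (length 1)


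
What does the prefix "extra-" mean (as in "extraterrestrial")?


Prefix: extra-
As in: extraterrestrial -> extra- + terrestrial
Meaning = beyond


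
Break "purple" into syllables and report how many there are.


Word: "purple"
Syllable breakdown: pur / ple
Counting: 2 parts
= 2 syllables


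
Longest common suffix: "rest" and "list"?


Word 1: "rest"
Word 2: "list"
Comparing from end:
  Pos -1: 't' == 't'
  Pos -2: 's' == 's'
  Pos -3: 'e' != 'i' (stop)
LCS = "st" (length 2)


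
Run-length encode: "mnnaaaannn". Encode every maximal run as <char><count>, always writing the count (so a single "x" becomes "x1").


String: "mnnaaaannn"
Scanning for consecutive runs:
  'm' x 1
  'n' x 2
  'a' x 4
  'n' x 3
RLE = "m1n2a4n3"


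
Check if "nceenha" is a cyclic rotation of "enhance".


Word: "enhance", Candidate: "nceenha"
Method: check if candidate is substring of word+word
"enhanceenhance" contains "nceenha"? Yes
Is rotation = Yes


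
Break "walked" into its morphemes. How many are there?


Word: "walked"
Morphemes: walk + -ed
Each morpheme carries meaning
= 2 morphemes


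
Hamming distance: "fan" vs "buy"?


Comparing character by character (same length = 3):
  Pos 0: 'f' vs 'b' !=
  Pos 1: 'a' vs 'u' !=
  Pos 2: 'n' vs 'y' !=
Hamming distance = 3


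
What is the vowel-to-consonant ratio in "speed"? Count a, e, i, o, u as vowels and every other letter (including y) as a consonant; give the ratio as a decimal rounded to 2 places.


Word: "speed"
Vowels (a,e,i,o,u): 2
Consonants: 3
Ratio = 2/3
= 0.67


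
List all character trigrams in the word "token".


Word: "token" (length 5)
Number of trigrams = 5 - 3 + 1 = 3
  Position 0: "tok"
  Position 1: "oke"
  Position 2: "ken"
Trigrams = "tok", "oke", "ken"


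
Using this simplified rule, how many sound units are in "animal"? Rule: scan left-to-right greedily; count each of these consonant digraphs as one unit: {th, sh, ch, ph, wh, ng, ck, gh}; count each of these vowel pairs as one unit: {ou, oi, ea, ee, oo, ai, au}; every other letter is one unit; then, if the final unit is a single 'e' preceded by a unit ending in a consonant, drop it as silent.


Word: "animal" (6 letters)
Left-to-right scan:
  (1) 'a' (letter)
  (2) 'n' (letter)
  (3) 'i' (letter)
  (4) 'm' (letter)
  (5) 'a' (letter)
  (6) 'l' (letter)
Units from scan: 6
Sound units = 6 units


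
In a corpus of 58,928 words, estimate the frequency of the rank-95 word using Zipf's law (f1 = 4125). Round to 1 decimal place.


Zipf's law: f(r) = f(1) / r
f(1) = 4125
f(95) = 4125 / 95
= 43.4 occurrences


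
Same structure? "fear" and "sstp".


Pattern of "fear": [0, 1, 2, 3]
Pattern of "sstp": [0, 0, 1, 2]
Patterns do not match
Same pattern = No


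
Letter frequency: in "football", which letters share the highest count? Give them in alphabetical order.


Word: "football"
Letter counts:
  'a': 1
  'b': 1
  'f': 1
  'l': 2
  'o': 2
  't': 1
Maximum count = 2
Most frequent = 'l', 'o' (2 times each)


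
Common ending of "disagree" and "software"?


Word 1: "disagree"
Word 2: "software"
Comparing from end:
  Pos -1: 'e' == 'e'
  Pos -2: 'e' != 'r' (stop)
LCS = "e" (length 1)


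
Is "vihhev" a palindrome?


Word: "vihhev"
Reversed: "vehhiv"
Forward == Backward? vihhev != vehhiv
Palindrome = No


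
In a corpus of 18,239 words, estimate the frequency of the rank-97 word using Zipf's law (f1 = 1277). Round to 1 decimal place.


Zipf's law: f(r) = f(1) / r
f(1) = 1277
f(97) = 1277 / 97
= 13.2 occurrences


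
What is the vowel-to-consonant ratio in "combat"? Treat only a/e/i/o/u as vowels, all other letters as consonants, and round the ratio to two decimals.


Word: "combat"
Vowels (a,e,i,o,u): 2
Consonants: 4
Ratio = 2/4
= 0.50


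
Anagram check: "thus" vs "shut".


Word 1: "thus" → sorted: hstu
Word 2: "shut" → sorted: hstu
Same letters? hstu == hstu
Anagram = Yes


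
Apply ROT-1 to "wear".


Word: "wear"
Shift: 1
Each letter → (letter + shift) mod 26:
  'w' (22) + 1 = 23 → 'x'
  'e' (4) + 1 = 5 → 'f'
  'a' (0) + 1 = 1 → 'b'
  'r' (17) + 1 = 18 → 's'
Result = "xfbs"


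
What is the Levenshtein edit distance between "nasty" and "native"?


Word 1: "nasty" (length 5)
Word 2: "native" (length 6)
One optimal edit sequence (insert/delete/substitute each cost 1):
  1. keep 'n'
  2. keep 'a'
  3. insert 't'  (+1)
  4. substitute 's' -> 'i'  (+1)
  5. substitute 't' -> 'v'  (+1)
  6. substitute 'y' -> 'e'  (+1)
Total edit operations: 4
Edit distance = 4


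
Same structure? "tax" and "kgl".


Pattern of "tax": [0, 1, 2]
Pattern of "kgl": [0, 1, 2]
Patterns match
Same pattern = Yes


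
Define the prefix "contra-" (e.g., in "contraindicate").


Prefix: contra-
As in: contraindicate -> contra- + indicate
Meaning = against


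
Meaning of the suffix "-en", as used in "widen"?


Suffix: -en
Example: widen (wide + -en, with a spelling change)
Meaning = to make / become


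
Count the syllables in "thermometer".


Word: "thermometer"
Syllable breakdown: ther · mom · e · ter
Counting: 4 parts
= 4 syllables


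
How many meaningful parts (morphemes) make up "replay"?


Word: "replay"
Morphemes: re- | play
Each morpheme carries meaning
= 2 morphemes


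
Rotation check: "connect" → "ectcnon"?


Word: "connect", Candidate: "ectcnon"
Method: check if candidate is substring of word+word
"connectconnect" contains "ectcnon"? No
Is rotation = No


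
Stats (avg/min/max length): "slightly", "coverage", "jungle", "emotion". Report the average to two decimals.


Lengths: "slightly"=8, "coverage"=8, "jungle"=6, "emotion"=7
Sum = 29, Count = 4
Average = 29/4 = 7.25
= avg=7.25, min=6, max=8


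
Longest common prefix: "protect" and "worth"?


Word 1: "protect"
Word 2: "worth"
Comparing from start:
  Pos 0: 'p' != 'w' (stop)
LCP = "" (length 0)


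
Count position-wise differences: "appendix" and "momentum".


Comparing character by character (same length = 8):
  Pos 0: 'a' vs 'm' !=
  Pos 1: 'p' vs 'o' !=
  Pos 2: 'p' vs 'm' !=
  Pos 3: 'e' vs 'e' =
  Pos 4: 'n' vs 'n' =
  Pos 5: 'd' vs 't' !=
  Pos 6: 'i' vs 'u' !=
  Pos 7: 'x' vs 'm' !=
Hamming distance = 6


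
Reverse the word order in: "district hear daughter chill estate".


Original: "district hear daughter chill estate"
Words (1..n): district | hear | daughter | chill | estate
Reversed (n..1): estate | chill | daughter | hear | district
Result = "estate chill daughter hear district"


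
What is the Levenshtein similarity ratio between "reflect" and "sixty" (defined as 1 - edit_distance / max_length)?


Word 1: "reflect" (length 7)
Word 2: "sixty" (length 5)
One optimal edit sequence:
  1. delete 'r'  (+1)
  2. delete 'e'  (+1)
  3. substitute 'f' -> 's'  (+1)
  4. substitute 'l' -> 'i'  (+1)
  5. substitute 'e' -> 'x'  (+1)
  6. substitute 'c' -> 't'  (+1)
  7. substitute 't' -> 'y'  (+1)
Edit distance = 7
Max length = max(7, 5) = 7
Similarity = 1 - 7/7
= 0.0000


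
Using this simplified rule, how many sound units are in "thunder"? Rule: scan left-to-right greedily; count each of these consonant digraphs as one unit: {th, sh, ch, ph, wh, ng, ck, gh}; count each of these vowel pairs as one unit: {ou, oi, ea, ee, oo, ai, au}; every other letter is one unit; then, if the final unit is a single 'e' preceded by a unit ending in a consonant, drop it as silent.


Word: "thunder" (7 letters)
Left-to-right scan:
  [1] 'th' (digraph)
  [2] 'u' (letter)
  [3] 'n' (letter)
  [4] 'd' (letter)
  [5] 'e' (letter)
  [6] 'r' (letter)
Units from scan: 6
Sound units = 6 units


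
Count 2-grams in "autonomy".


Word: "autonomy" (length 8)
Number of 2-grams = length - 2 + 1 = 8 - 2 + 1
= 7


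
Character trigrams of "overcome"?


Word: "overcome" (length 8)
Number of trigrams = 8 - 3 + 1 = 6
  Position 0: "ove"
  Position 1: "ver"
  Position 2: "erc"
  Position 3: "rco"
  Position 4: "com"
  Position 5: "ome"
Trigrams = "ove", "ver", "erc", "rco", "com", "ome"


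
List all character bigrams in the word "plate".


Word: "plate" (length 5)
Number of bigrams = 5 - 2 + 1 = 4
  Position 0: "pl"
  Position 1: "la"
  Position 2: "at"
  Position 3: "te"
Bigrams = "pl", "la", "at", "te"


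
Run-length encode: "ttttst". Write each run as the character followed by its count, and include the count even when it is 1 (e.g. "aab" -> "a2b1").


String: "ttttst"
Scanning for consecutive runs:
  't' x 4
  's' x 1
  't' x 1
RLE = "t4s1t1"


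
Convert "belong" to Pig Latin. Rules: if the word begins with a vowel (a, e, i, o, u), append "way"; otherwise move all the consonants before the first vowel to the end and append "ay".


Word: "belong"
Starts with consonant(s) → move to end, add 'ay'
Consonant cluster: "b"
Pig Latin = "elongbay"


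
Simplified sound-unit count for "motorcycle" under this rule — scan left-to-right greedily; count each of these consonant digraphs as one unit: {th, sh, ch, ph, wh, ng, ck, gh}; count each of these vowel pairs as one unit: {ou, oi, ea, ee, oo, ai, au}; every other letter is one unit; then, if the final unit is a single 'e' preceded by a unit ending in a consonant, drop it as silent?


Word: "motorcycle" (10 letters)
Left-to-right scan:
  [1] 'm' (letter)
  [2] 'o' (letter)
  [3] 't' (letter)
  [4] 'o' (letter)
  [5] 'r' (letter)
  [6] 'c' (letter)
  [7] 'y' (letter)
  [8] 'c' (letter)
  [9] 'l' (letter)
  [10] 'e' (letter)
Units from scan: 10
Final unit is 'e' after a consonant -> drop as silent (-1)
Sound units = 9 units


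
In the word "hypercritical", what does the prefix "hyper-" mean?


Prefix: hyper-
As in: hypercritical -> hyper- + critical
Meaning = over / excessive


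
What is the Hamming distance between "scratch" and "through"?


Comparing character by character (same length = 7):
  Pos 0: 's' vs 't' !=
  Pos 1: 'c' vs 'h' !=
  Pos 2: 'r' vs 'r' =
  Pos 3: 'a' vs 'o' !=
  Pos 4: 't' vs 'u' !=
  Pos 5: 'c' vs 'g' !=
  Pos 6: 'h' vs 'h' =
Hamming distance = 5


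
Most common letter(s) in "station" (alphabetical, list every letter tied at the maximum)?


Word: "station"
Letter counts:
  'a': 1
  'i': 1
  'n': 1
  'o': 1
  's': 1
  't': 2
Maximum count = 2
Most frequent = 't' (2 times each)


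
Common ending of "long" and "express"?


Word 1: "long"
Word 2: "express"
Comparing from end:
  Pos -1: 'g' != 's' (stop)
LCS = "" (length 0)


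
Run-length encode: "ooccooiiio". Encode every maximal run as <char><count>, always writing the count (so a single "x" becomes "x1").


String: "ooccooiiio"
Scanning for consecutive runs:
  'o' x 2
  'c' x 2
  'o' x 2
  'i' x 3
  'o' x 1
RLE = "o2c2o2i3o1"


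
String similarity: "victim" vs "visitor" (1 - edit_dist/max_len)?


Word 1: "victim" (length 6)
Word 2: "visitor" (length 7)
One optimal edit sequence:
  1. keep 'v'
  2. keep 'i'
  3. insert 's'  (+1)
  4. substitute 'c' -> 'i'  (+1)
  5. keep 't'
  6. substitute 'i' -> 'o'  (+1)
  7. substitute 'm' -> 'r'  (+1)
Edit distance = 4
Max length = max(6, 7) = 7
Similarity = 1 - 4/7
= 0.4286


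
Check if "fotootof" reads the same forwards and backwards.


Word: "fotootof"
Reversed: "fotootof"
Forward == Backward? fotootof == fotootof
Palindrome = Yes


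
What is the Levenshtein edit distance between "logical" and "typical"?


Word 1: "logical" (length 7)
Word 2: "typical" (length 7)
One optimal edit sequence (insert/delete/substitute each cost 1):
  1. substitute 'l' -> 't'  (+1)
  2. substitute 'o' -> 'y'  (+1)
  3. substitute 'g' -> 'p'  (+1)
  4. keep 'i'
  5. keep 'c'
  6. keep 'a'
  7. keep 'l'
Total edit operations: 3
Edit distance = 3


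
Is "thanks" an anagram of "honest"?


Word 1: "honest" → sorted: ehnost
Word 2: "thanks" → sorted: ahknst
Same letters? ehnost != ahknst
Anagram = No


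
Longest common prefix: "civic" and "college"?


Word 1: "civic"
Word 2: "college"
Comparing from start:
  Pos 0: 'c' == 'c'
  Pos 1: 'i' != 'o' (stop)
LCP = "c" (length 1)
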